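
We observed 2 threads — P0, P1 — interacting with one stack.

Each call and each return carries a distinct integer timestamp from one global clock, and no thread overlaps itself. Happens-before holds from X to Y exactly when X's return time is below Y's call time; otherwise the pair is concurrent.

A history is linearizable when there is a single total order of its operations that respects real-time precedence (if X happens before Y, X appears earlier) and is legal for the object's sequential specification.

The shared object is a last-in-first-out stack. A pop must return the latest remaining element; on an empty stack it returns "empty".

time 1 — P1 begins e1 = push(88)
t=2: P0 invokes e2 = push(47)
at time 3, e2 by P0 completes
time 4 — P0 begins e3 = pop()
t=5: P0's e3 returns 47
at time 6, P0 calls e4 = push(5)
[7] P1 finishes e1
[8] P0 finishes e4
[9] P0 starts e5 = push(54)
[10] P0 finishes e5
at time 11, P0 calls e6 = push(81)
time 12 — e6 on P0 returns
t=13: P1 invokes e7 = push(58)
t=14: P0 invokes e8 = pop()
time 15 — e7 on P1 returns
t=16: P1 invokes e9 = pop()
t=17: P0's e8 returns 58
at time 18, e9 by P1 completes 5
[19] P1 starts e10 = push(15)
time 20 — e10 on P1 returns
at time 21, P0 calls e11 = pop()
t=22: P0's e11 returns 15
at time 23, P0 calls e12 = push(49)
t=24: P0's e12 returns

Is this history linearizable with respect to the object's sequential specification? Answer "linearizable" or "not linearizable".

not linearizable

the violation lands at event 18, e9's response at time 18: events 1..17 linearize, events 1..18 do not
the 9 completed operations admit 12 real-time orders; each fails the stack replay
sample order e1, e2, e3, e4, e5, e6, e7, e8, e9 stalls at step 9 — e9 pop() → 5 has no legal effect
sample order e1, e2, e3, e4, e5, e6, e7, e9, e8 stalls at step 8 — e9 pop() → 5 has no legal effect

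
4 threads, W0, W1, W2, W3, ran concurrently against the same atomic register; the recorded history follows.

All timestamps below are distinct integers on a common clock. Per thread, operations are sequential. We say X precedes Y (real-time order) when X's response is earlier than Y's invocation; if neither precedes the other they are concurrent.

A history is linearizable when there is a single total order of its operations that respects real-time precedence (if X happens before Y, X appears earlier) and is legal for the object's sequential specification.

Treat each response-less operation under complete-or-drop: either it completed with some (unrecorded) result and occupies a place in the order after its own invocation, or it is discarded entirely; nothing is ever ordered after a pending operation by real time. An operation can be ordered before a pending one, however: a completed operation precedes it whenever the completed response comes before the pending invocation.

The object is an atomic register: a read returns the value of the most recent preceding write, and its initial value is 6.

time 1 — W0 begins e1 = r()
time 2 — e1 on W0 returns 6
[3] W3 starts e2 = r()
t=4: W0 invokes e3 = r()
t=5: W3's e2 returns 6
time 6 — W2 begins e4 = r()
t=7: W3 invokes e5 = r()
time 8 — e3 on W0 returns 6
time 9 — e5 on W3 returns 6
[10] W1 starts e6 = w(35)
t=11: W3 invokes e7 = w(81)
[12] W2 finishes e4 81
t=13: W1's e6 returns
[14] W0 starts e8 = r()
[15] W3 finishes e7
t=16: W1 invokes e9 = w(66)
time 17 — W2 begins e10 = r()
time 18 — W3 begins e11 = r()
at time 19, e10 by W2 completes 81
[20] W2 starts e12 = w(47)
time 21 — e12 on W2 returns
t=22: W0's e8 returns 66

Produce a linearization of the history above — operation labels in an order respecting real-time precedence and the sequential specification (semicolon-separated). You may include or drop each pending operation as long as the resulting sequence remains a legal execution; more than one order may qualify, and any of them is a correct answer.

e1; e2; e3; e5; e6; e7; e4; e10; e9; e8; e11; e12

1. e1 r() → 6, leaving value 6
2. e2 r() → 6, leaving value 6
3. e3 r() → 6, leaving value 6
4. e5 r() → 6, leaving value 6
5. e6 w(35), leaving value 35
6. e7 w(81), leaving value 81
7. e4 r() → 81, leaving value 81
8. e10 r() → 81, leaving value 81
9. e9 w(66) (pending, included), leaving value 66
10. e8 r() → 66, leaving value 66
11. e11 r() (pending, included), leaving value 66
12. e12 w(47), leaving value 47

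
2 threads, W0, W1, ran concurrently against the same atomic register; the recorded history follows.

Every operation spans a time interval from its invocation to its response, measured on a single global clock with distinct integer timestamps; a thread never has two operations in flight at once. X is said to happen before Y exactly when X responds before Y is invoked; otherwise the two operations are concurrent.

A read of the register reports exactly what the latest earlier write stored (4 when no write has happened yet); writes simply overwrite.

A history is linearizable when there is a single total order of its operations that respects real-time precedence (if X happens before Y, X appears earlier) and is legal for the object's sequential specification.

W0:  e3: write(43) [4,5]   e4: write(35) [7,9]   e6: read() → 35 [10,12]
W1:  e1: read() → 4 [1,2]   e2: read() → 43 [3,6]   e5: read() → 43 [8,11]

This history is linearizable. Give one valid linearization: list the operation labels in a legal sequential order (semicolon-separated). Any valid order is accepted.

e1; e3; e2; e5; e4; e6

after step 1 (e1 read() → 4): value 4
after step 2 (e3 write(43)): value 43
after step 3 (e2 read() → 43): value 43
after step 4 (e5 read() → 43): value 43
after step 5 (e4 write(35)): value 35
after step 6 (e6 read() → 35): value 35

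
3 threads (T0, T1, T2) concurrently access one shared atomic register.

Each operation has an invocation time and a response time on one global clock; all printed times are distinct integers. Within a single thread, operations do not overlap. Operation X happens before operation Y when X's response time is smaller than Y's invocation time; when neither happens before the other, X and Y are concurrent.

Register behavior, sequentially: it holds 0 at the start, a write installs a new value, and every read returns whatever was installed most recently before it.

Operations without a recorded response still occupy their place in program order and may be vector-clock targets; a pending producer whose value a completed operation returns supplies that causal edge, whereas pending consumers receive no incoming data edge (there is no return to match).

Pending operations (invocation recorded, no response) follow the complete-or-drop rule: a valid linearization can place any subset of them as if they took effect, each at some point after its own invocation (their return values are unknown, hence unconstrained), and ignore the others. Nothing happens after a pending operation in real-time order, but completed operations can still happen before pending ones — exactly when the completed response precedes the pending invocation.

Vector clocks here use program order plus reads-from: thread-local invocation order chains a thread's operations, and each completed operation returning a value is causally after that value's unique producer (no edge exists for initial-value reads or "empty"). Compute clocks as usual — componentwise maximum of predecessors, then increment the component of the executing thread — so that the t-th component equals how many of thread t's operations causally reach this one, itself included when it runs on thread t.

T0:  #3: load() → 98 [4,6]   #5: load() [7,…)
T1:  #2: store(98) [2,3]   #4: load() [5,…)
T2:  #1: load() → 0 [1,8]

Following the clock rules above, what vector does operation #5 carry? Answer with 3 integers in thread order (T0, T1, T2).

#1, invoked 1, has no incoming edges; only T2's bump applies → (0, 0, 1)
#2, invoked 2, has no incoming edges; only T1's bump applies → (0, 1, 0)
VC(#4, invoked at 5): max of VC(#2)=(0, 1, 0), then +1 on thread T1 → (0, 2, 0)
VC(#3, invoked at 4): max of VC(#2)=(0, 1, 0), then +1 on thread T0 → (1, 1, 0)
VC(#5, invoked at 7): max of VC(#3)=(1, 1, 0), then +1 on thread T0 → (2, 1, 0)
target: VC(#5) = (2, 1, 0)

(2, 1, 0)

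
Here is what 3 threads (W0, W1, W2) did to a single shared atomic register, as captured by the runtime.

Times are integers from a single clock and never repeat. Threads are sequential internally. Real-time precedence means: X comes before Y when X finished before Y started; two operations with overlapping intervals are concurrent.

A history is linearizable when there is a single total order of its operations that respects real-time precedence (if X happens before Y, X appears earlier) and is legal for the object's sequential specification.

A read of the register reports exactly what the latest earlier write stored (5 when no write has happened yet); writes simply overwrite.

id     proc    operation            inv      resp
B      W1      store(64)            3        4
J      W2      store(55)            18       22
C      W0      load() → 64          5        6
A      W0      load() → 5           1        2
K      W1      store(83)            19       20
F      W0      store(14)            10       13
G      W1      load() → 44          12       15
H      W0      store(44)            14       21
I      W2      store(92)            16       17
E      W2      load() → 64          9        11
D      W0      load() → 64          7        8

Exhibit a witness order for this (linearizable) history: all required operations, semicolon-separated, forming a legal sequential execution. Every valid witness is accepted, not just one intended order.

A; B; C; D; E; F; H; G; I; J; K

step 1: A load() → 5 — value 5
step 2: B store(64) — value 64
step 3: C load() → 64 — value 64
step 4: D load() → 64 — value 64
step 5: E load() → 64 — value 64
step 6: F store(14) — value 14
step 7: H store(44) — value 44
step 8: G load() → 44 — value 44
step 9: I store(92) — value 92
step 10: J store(55) — value 55
step 11: K store(83) — value 83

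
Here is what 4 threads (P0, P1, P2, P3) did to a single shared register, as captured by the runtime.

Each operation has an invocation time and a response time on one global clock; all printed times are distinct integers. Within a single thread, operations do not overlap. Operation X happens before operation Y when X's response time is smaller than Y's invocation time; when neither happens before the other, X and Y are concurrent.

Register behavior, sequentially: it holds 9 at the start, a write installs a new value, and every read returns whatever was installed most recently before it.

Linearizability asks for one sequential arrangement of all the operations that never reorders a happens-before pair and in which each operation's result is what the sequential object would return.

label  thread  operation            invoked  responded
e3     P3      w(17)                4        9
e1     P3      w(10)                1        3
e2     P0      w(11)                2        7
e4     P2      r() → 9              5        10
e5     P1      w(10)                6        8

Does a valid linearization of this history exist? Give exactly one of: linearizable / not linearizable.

prefix check: 1..9 passes, 1..10 fails once e4's time-10 response joins
the 5 completed operations admit 30 real-time orders; each fails the register replay
for example e1, e2, e3, e4, e5 fails at step 4: e4 r() → 9 is not legal there
for example e1, e2, e3, e5, e4 fails at step 5: e4 r() → 9 is not legal there

not linearizable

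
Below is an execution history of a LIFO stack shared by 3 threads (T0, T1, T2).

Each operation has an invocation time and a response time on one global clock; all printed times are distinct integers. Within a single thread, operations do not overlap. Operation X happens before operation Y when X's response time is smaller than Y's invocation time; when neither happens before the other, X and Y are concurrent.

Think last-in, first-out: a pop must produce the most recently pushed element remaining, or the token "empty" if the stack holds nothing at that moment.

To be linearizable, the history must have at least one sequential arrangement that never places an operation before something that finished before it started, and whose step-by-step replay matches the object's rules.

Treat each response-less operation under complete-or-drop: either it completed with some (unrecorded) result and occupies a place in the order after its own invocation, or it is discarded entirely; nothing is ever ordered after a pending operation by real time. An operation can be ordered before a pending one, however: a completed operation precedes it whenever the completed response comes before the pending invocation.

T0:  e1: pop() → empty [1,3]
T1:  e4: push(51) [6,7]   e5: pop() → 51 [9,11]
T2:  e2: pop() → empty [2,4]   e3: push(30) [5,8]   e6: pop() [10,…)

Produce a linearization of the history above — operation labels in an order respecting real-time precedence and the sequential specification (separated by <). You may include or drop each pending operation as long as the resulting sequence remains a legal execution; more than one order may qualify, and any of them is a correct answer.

e1 < e2 < e3 < e4 < e5

step 1: e1 pop() → empty — stack <>
step 2: e2 pop() → empty — stack <>
step 3: e3 push(30) — stack <30>
step 4: e4 push(51) — stack <30,51>
step 5: e5 pop() → 51 — stack <30>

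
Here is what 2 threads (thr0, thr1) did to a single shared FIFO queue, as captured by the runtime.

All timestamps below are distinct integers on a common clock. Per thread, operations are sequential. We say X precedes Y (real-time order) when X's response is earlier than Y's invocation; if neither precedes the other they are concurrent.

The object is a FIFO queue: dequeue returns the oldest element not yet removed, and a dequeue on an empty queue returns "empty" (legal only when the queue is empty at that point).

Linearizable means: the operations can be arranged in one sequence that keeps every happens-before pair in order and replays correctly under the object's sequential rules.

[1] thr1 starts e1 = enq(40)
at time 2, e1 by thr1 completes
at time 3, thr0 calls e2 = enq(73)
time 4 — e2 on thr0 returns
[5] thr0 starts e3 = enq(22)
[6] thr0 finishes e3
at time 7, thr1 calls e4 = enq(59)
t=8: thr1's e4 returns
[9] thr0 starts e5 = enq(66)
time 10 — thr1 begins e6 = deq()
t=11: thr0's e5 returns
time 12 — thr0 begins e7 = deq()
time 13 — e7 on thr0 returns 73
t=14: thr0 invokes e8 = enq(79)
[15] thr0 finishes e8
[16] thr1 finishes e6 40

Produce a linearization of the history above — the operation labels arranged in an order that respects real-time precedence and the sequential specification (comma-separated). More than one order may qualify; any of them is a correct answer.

e1, e2, e3, e4, e5, e6, e7, e8

step 1: e1 enq(40) — queue <40>
step 2: e2 enq(73) — queue <40,73>
step 3: e3 enq(22) — queue <40,73,22>
step 4: e4 enq(59) — queue <40,73,22,59>
step 5: e5 enq(66) — queue <40,73,22,59,66>
step 6: e6 deq() → 40 — queue <73,22,59,66>
step 7: e7 deq() → 73 — queue <22,59,66>
step 8: e8 enq(79) — queue <22,59,66,79>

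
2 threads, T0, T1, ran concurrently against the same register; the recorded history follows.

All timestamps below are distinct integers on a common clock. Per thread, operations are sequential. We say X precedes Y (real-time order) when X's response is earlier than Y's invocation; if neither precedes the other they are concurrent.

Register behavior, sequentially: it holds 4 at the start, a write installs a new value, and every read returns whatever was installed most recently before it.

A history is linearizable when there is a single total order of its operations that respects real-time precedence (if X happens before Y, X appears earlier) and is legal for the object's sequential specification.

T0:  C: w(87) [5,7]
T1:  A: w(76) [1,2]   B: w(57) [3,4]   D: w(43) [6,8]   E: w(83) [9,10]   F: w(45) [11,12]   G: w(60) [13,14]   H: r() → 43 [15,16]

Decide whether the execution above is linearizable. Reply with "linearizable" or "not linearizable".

not linearizable

already the first 16 events (up to H's response at time 16) admit no linearization; the first 15 still do
8 completed operations, 2 real-time-consistent orders — every register replay fails
one such order, A, B, C, D, E, F, G, H, breaks at step 8 where H r() → 43 is illegal
one such order, A, B, D, C, E, F, G, H, breaks at step 8 where H r() → 43 is illegal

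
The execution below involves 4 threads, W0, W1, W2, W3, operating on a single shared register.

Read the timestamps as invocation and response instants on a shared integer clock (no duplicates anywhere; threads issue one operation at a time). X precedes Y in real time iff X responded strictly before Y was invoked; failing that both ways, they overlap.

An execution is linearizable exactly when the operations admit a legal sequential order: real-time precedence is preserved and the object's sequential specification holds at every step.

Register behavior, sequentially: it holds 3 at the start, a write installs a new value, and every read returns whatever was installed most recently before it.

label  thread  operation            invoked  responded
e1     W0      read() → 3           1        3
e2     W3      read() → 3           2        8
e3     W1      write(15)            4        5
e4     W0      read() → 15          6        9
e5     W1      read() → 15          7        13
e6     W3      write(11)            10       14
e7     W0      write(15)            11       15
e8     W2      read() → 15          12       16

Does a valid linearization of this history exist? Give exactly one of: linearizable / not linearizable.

one valid linearization: e1, e2, e3, e4, e5, e6, e7, e8
1. e1 read() → 3, leaving value 3
2. e2 read() → 3, leaving value 3
3. e3 write(15), leaving value 15
4. e4 read() → 15, leaving value 15
5. e5 read() → 15, leaving value 15
6. e6 write(11), leaving value 11
7. e7 write(15), leaving value 15
8. e8 read() → 15, leaving value 15

linearizable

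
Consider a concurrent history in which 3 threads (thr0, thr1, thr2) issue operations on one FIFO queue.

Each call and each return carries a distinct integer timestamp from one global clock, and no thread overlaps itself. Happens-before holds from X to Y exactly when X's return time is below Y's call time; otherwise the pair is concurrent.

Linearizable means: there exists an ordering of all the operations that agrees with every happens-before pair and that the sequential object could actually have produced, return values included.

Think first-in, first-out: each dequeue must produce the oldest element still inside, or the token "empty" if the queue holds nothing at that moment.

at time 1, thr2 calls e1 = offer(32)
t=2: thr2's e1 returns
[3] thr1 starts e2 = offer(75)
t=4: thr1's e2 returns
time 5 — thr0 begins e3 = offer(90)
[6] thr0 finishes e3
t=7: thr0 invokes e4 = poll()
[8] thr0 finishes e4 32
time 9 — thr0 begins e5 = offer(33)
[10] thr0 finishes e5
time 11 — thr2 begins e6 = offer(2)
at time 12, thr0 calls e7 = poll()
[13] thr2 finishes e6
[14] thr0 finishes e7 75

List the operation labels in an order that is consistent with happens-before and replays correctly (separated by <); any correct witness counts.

e1 < e2 < e3 < e4 < e5 < e6 < e7

step 1: e1 offer(32) — queue <32>
step 2: e2 offer(75) — queue <32,75>
step 3: e3 offer(90) — queue <32,75,90>
step 4: e4 poll() → 32 — queue <75,90>
step 5: e5 offer(33) — queue <75,90,33>
step 6: e6 offer(2) — queue <75,90,33,2>
step 7: e7 poll() → 75 — queue <90,33,2>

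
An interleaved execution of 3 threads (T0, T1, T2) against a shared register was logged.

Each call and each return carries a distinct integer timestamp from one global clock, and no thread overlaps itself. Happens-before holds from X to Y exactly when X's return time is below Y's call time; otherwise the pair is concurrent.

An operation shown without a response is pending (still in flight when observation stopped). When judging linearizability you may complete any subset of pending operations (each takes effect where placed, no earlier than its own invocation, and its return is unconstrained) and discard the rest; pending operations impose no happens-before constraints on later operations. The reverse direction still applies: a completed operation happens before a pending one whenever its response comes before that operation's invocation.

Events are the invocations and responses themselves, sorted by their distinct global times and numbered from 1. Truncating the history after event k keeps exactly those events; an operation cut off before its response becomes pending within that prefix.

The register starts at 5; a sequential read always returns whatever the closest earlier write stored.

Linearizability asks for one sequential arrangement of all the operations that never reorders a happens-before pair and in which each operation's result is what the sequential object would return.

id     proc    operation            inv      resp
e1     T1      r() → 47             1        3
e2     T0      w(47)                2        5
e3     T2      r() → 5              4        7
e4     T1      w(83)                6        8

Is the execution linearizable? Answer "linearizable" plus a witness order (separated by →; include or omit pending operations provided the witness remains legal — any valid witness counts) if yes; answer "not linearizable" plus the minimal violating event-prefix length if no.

cut after 6 events: linearizable; cut after 7 events (e3 responds, time 7): not linearizable
checked exhaustively: 3 real-time-consistent orders of 3 completed operations, zero legal register replays
completion choices over the 1 pending operation (e4) were checked; none helps
for example e1, e2, e3 (pending dropped) fails at step 1: e1 r() → 47 is not legal there
for example e1, e3, e2 (pending dropped) fails at step 1: e1 r() → 47 is not legal there

not linearizable — minimal violating prefix: 7 events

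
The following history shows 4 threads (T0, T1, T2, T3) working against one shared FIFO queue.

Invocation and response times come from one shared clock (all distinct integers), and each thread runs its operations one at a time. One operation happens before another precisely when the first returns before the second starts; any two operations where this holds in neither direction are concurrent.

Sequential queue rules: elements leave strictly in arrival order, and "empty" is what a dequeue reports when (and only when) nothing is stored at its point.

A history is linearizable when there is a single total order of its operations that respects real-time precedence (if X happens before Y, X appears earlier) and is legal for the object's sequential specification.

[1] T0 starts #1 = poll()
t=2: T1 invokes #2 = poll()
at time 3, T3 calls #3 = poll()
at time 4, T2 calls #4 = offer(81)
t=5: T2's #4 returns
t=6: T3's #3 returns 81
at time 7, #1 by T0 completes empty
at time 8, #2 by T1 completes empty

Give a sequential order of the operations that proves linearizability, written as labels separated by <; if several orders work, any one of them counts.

step 1: #1 poll() → empty — queue <>
step 2: #2 poll() → empty — queue <>
step 3: #4 offer(81) — queue <81>
step 4: #3 poll() → 81 — queue <>

#1 < #2 < #4 < #3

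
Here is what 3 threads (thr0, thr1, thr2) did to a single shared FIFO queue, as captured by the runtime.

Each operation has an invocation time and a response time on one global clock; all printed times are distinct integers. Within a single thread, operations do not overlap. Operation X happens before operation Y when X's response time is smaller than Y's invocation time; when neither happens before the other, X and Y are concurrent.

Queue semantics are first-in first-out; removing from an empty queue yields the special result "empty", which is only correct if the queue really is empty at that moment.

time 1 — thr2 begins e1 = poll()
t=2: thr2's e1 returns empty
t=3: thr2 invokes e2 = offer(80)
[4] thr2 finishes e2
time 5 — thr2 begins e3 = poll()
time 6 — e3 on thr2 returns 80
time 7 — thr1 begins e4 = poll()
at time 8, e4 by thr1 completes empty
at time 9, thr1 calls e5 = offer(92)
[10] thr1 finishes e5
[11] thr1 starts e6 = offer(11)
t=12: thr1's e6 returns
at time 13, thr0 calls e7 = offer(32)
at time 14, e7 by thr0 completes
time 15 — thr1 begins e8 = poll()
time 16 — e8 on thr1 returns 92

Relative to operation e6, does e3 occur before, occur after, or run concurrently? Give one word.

before

e3 spans [5,6], e6 spans [11,12]
resp(e3)=6 < inv(e6)=11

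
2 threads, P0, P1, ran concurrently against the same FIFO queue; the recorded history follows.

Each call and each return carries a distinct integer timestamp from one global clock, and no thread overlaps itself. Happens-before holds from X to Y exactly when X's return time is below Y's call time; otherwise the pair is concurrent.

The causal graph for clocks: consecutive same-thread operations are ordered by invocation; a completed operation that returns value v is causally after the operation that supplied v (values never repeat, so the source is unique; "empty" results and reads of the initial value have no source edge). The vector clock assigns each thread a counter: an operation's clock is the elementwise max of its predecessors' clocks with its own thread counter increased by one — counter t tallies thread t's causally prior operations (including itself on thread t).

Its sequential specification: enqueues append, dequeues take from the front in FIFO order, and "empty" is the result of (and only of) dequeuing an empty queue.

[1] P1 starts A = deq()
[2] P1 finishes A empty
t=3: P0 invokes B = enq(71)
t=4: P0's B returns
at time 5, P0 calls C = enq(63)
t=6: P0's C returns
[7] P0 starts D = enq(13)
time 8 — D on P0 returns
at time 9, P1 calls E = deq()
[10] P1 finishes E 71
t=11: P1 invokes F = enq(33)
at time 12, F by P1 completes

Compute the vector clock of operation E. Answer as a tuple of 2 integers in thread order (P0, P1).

(1, 2)

invoked at 1, A has no predecessors; its own P1 bump gives (0, 1)
invoked at 3, B has no predecessors; its own P0 bump gives (1, 0)
merge at C (invoked 5): VC(B)=(1, 0), own-thread bump on P0 → (2, 0)
merge at E (invoked 9): VC(A)=(0, 1), VC(B)=(1, 0), own-thread bump on P1 → (1, 2)
merge at D (invoked 7): VC(C)=(2, 0), own-thread bump on P0 → (3, 0)
merge at F (invoked 11): VC(E)=(1, 2), own-thread bump on P1 → (1, 3)
target: VC(E) = (1, 2)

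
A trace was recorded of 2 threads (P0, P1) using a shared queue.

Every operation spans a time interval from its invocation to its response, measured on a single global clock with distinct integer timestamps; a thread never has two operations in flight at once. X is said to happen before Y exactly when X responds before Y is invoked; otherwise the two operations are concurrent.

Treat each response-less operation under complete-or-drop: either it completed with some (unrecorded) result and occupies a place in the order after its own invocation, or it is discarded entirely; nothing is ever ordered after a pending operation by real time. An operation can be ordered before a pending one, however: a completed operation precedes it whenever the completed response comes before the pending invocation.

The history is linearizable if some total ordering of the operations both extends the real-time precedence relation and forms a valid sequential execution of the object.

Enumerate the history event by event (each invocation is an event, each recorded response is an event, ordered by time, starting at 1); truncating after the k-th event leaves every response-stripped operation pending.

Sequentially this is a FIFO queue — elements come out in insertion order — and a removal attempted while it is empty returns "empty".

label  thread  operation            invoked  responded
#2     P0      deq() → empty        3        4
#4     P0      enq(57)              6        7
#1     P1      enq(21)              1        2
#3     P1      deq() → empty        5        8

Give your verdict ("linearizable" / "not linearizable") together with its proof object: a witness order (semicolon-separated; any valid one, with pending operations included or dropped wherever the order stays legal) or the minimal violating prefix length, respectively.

through event 3 a valid linearization exists; event 4 (#2 responding at time 4) ends that
one real-time candidate order over the 2 completed operations — the queue replay rejects it
for example #1, #2 fails at step 2: #2 deq() → empty is not legal there

not linearizable — minimal violating prefix: 4 events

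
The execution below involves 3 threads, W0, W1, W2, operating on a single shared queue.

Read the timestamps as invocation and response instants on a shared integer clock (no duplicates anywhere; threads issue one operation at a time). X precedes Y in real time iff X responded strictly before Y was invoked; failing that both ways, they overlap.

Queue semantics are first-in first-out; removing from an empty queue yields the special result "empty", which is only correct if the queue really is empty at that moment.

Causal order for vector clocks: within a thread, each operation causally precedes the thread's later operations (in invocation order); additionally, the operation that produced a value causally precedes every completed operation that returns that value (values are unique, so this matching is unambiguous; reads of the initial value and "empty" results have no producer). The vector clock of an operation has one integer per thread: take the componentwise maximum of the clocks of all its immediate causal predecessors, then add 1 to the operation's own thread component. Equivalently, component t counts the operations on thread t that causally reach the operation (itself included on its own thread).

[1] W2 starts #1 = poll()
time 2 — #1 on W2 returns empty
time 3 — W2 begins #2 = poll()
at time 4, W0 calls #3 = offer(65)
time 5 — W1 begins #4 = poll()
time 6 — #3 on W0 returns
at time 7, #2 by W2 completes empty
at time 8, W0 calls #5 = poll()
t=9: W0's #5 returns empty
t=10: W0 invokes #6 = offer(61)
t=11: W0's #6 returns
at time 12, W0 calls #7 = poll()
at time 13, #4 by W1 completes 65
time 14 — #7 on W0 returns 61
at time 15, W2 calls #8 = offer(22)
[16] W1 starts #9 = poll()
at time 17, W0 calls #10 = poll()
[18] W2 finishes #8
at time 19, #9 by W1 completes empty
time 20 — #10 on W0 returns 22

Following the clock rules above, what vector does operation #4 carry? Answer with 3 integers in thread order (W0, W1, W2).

#1 (invocation 1): nothing precedes it; W2's component alone gives (0, 0, 1)
#3 (invocation 4): nothing precedes it; W0's component alone gives (1, 0, 0)
#2 (invocation 3): componentwise max over VC(#1)=(0, 0, 1), +1 at W2, giving (0, 0, 2)
#4 (invocation 5): componentwise max over VC(#3)=(1, 0, 0), +1 at W1, giving (1, 1, 0)
#5 (invocation 8): componentwise max over VC(#3)=(1, 0, 0), +1 at W0, giving (2, 0, 0)
#8 (invocation 15): componentwise max over VC(#2)=(0, 0, 2), +1 at W2, giving (0, 0, 3)
#9 (invocation 16): componentwise max over VC(#4)=(1, 1, 0), +1 at W1, giving (1, 2, 0)
#6 (invocation 10): componentwise max over VC(#5)=(2, 0, 0), +1 at W0, giving (3, 0, 0)
#7 (invocation 12): componentwise max over VC(#6)=(3, 0, 0), +1 at W0, giving (4, 0, 0)
#10 (invocation 17): componentwise max over VC(#7)=(4, 0, 0), VC(#8)=(0, 0, 3), +1 at W0, giving (5, 0, 3)
target: VC(#4) = (1, 1, 0)

(1, 1, 0)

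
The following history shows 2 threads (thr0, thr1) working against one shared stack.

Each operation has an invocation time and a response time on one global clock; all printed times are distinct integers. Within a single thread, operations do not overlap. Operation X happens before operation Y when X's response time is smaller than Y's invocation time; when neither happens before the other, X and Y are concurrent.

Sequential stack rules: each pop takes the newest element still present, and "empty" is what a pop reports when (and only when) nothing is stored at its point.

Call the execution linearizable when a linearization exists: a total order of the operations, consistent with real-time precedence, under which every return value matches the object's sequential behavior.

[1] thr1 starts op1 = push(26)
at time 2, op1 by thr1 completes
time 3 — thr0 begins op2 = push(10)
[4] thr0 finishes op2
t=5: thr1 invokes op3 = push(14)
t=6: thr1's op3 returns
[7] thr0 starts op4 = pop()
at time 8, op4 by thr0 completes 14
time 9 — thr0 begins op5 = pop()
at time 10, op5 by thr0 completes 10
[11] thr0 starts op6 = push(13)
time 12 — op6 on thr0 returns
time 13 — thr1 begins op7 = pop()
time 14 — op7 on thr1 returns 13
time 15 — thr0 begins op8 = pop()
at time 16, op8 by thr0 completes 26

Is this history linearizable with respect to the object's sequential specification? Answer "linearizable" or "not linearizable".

linearizable

witness order: op1, op2, op3, op4, op5, op6, op7, op8
after step 1 (op1 push(26)): stack <26>
after step 2 (op2 push(10)): stack <26,10>
after step 3 (op3 push(14)): stack <26,10,14>
after step 4 (op4 pop() → 14): stack <26,10>
after step 5 (op5 pop() → 10): stack <26>
after step 6 (op6 push(13)): stack <26,13>
after step 7 (op7 pop() → 13): stack <26>
after step 8 (op8 pop() → 26): stack <>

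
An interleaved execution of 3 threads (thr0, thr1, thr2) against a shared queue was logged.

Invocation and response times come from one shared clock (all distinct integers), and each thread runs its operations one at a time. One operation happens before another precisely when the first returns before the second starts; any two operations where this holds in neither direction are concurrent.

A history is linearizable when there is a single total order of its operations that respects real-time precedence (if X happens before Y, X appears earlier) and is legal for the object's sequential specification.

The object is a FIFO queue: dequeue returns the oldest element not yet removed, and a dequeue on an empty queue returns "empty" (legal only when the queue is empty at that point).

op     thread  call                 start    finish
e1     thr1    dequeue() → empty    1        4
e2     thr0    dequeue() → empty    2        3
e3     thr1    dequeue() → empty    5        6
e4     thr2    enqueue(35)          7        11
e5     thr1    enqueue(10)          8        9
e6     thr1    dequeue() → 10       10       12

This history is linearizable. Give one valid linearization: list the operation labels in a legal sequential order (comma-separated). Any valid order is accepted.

e1, e2, e3, e5, e4, e6

1. e1 dequeue() → empty, leaving queue <>
2. e2 dequeue() → empty, leaving queue <>
3. e3 dequeue() → empty, leaving queue <>
4. e5 enqueue(10), leaving queue <10>
5. e4 enqueue(35), leaving queue <10,35>
6. e6 dequeue() → 10, leaving queue <35>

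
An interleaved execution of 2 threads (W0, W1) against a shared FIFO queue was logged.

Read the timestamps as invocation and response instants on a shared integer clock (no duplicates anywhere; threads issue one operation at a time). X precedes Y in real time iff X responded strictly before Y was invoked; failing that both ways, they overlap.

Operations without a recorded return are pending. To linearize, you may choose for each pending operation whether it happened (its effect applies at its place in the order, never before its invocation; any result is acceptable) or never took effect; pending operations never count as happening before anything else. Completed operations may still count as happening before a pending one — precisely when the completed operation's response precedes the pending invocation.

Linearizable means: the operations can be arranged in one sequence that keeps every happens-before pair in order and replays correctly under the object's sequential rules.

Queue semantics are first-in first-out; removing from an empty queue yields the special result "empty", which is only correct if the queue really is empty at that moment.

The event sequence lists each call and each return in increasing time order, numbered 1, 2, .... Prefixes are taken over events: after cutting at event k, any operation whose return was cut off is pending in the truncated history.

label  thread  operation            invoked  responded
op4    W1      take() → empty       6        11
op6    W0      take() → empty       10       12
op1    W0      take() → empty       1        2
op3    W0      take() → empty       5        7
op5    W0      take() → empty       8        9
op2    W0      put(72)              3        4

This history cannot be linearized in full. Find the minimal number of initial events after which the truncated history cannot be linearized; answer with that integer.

11

events 1..10 are linearizable, e.g. via op1, op2, op4, op3, op5:
after step 1 (op1 take() → empty): queue <>
after step 2 (op2 put(72)): queue <72>
after step 3 (op4 take() (pending, included)): queue <>
after step 4 (op3 take() → empty): queue <>
after step 5 (op5 take() → empty): queue <>
adding event 11 (op4 responds at 11) leaves no legal real-time order
every completion of the 1 pending operation (op6) was checked; none linearizes
one such order, op1, op2, op3, op4, op5 (pending dropped), breaks at step 3 where op3 take() → empty is illegal
one such order, op1, op2, op3, op5, op4 (pending dropped), breaks at step 3 where op3 take() → empty is illegal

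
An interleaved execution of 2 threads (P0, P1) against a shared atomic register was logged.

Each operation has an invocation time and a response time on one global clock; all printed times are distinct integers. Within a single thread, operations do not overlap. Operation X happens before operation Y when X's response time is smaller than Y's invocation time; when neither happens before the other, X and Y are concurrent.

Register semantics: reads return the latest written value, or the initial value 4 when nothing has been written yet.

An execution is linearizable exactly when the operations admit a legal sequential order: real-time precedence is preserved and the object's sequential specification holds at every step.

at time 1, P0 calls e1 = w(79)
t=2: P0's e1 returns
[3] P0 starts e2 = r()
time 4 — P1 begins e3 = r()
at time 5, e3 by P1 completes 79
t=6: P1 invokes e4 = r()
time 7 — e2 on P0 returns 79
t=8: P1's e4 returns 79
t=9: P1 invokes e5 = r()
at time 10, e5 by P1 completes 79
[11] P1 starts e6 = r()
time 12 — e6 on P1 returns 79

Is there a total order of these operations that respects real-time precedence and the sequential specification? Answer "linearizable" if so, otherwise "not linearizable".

witness order: e1, e2, e3, e4, e5, e6
step 1: e1 w(79) — value 79
step 2: e2 r() → 79 — value 79
step 3: e3 r() → 79 — value 79
step 4: e4 r() → 79 — value 79
step 5: e5 r() → 79 — value 79
step 6: e6 r() → 79 — value 79

linearizable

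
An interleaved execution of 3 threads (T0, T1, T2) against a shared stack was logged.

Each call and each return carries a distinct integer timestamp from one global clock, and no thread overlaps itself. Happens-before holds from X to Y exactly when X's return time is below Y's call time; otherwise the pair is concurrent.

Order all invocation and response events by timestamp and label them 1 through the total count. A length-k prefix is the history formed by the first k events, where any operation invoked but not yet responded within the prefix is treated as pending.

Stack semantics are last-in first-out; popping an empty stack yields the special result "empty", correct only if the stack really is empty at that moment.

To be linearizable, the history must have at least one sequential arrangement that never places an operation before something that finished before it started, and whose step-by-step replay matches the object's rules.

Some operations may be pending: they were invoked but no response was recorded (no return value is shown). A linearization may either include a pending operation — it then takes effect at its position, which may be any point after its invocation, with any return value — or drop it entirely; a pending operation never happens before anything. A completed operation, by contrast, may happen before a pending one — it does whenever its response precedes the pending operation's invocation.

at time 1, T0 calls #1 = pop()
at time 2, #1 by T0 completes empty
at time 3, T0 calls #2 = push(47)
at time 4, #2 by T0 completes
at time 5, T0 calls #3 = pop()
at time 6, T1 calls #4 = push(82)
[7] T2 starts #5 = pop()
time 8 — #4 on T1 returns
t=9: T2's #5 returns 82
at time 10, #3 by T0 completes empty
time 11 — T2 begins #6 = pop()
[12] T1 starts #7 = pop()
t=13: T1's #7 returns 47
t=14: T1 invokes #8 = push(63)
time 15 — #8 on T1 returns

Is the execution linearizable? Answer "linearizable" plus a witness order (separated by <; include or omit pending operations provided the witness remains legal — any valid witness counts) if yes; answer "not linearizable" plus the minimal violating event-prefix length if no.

not linearizable — minimal violating prefix: 10 events

prefix check: 1..9 passes, 1..10 fails once #3's time-10 response joins
checked exhaustively: 6 real-time-consistent orders of 5 completed operations, zero legal stack replays
take #1, #2, #3, #4, #5: step 3 already fails, because #3 pop() → empty cannot occur there
take #1, #2, #3, #5, #4: step 3 already fails, because #3 pop() → empty cannot occur there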